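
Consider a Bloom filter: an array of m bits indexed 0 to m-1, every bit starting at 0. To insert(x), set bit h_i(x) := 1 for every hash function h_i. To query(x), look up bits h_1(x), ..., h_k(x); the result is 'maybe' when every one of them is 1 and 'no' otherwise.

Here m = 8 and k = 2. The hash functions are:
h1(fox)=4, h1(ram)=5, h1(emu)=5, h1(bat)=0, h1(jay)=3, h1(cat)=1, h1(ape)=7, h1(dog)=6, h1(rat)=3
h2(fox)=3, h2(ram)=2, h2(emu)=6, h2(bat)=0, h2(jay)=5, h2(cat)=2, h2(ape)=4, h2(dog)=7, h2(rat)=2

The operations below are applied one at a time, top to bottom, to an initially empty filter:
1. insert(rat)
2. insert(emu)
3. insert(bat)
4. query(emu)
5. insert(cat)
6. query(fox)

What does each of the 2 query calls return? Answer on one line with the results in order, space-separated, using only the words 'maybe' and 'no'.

Answer: maybe no

Derivation:
Start: bits=00000000
Op 1: insert rat -> sets bits 2 3 -> bits=00110000
Op 2: insert emu -> sets bits 5 6 -> bits=00110110
Op 3: insert bat -> sets bits 0 -> bits=10110110
Op 4: query emu -> checks bit5=1, bit6=1 (all 1) -> maybe
Op 5: insert cat -> sets bits 1 2 -> bits=11110110
Op 6: query fox -> checks bit3=1, bit4=0 (has a 0) -> no
Query results in order: maybe no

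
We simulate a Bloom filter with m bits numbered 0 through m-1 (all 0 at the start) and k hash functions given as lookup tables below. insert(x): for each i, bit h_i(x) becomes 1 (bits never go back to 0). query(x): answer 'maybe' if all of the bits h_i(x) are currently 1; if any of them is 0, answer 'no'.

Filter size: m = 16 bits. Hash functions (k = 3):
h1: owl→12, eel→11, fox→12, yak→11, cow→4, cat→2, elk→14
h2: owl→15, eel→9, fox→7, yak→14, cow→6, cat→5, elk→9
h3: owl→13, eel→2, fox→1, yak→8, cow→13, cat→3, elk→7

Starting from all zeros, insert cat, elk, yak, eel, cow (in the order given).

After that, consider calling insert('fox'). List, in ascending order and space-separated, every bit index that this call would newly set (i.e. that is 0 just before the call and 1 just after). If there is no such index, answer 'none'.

Start: bits=0000000000000000
After insert 'cat': sets bits 2 3 5 -> bits=0011010000000000
After insert 'elk': sets bits 7 9 14 -> bits=0011010101000010
After insert 'yak': sets bits 8 11 14 -> bits=0011010111010010
After insert 'eel': sets bits 2 9 11 -> bits=0011010111010010
After insert 'cow': sets bits 4 6 13 -> bits=0011111111010110
insert 'fox' would touch bits 1 7 12; currently bit1=0, bit7=1, bit12=0
Bits that are 0 among those (would change 0->1): 1 12

Answer: 1 12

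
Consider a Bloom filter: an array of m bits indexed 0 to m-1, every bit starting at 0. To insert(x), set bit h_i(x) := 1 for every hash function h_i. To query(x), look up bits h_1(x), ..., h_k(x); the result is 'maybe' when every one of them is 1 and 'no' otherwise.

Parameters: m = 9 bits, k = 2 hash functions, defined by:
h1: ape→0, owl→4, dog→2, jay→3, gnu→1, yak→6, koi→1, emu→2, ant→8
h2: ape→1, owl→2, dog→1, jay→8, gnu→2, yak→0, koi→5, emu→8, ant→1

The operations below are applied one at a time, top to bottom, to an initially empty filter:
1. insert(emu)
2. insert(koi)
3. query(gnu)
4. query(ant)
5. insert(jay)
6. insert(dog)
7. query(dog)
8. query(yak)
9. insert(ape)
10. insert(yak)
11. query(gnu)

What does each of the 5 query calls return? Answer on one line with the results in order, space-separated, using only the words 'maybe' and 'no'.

Start: bits=000000000
Op 1: insert emu -> sets bits 2 8 -> bits=001000001
Op 2: insert koi -> sets bits 1 5 -> bits=011001001
Op 3: query gnu -> checks bit1=1, bit2=1 (all 1) -> maybe
Op 4: query ant -> checks bit1=1, bit8=1 (all 1) -> maybe
Op 5: insert jay -> sets bits 3 8 -> bits=011101001
Op 6: insert dog -> sets bits 1 2 -> bits=011101001
Op 7: query dog -> checks bit1=1, bit2=1 (all 1) -> maybe
Op 8: query yak -> checks bit0=0, bit6=0 (has a 0) -> no
Op 9: insert ape -> sets bits 0 1 -> bits=111101001
Op 10: insert yak -> sets bits 0 6 -> bits=111101101
Op 11: query gnu -> checks bit1=1, bit2=1 (all 1) -> maybe
Query results in order: maybe maybe maybe no maybe

Answer: maybe maybe maybe no maybe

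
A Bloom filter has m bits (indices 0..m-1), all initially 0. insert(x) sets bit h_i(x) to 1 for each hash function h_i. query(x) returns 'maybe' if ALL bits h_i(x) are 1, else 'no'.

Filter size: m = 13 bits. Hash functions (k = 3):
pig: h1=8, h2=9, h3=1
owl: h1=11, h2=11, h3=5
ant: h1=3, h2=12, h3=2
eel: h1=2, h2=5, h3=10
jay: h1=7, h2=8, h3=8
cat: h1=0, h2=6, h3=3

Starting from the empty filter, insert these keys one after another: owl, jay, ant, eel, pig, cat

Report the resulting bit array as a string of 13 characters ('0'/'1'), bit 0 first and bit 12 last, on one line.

Start: bits=0000000000000
After insert 'owl': sets bits 5 11 -> bits=0000010000010
After insert 'jay': sets bits 7 8 -> bits=0000010110010
After insert 'ant': sets bits 2 3 12 -> bits=0011010110011
After insert 'eel': sets bits 2 5 10 -> bits=0011010110111
After insert 'pig': sets bits 1 8 9 -> bits=0111010111111
After insert 'cat': sets bits 0 3 6 -> bits=1111011111111

Answer: 1111011111111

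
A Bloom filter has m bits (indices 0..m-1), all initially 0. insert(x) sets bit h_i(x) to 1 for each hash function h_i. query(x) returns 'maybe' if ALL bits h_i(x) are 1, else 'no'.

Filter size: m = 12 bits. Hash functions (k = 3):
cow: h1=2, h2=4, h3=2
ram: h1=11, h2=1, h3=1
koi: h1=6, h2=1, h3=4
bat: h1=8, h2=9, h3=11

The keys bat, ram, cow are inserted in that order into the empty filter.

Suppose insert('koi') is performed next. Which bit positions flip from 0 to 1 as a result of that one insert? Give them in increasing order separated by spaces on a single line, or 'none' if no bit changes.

Start: bits=000000000000
After insert 'bat': sets bits 8 9 11 -> bits=000000001101
After insert 'ram': sets bits 1 11 -> bits=010000001101
After insert 'cow': sets bits 2 4 -> bits=011010001101
insert 'koi' would touch bits 1 4 6; currently bit1=1, bit4=1, bit6=0
Bits that are 0 among those (would change 0->1): 6

Answer: 6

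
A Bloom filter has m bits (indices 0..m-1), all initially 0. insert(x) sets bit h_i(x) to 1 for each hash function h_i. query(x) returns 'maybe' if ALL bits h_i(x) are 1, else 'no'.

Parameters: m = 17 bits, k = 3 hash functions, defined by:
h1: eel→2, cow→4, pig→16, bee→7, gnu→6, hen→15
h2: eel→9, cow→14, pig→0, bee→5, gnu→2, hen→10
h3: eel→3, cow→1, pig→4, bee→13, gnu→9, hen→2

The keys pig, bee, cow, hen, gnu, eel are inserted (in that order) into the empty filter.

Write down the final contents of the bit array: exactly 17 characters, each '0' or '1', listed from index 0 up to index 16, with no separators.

Answer: 11111111011001111

Derivation:
Start: bits=00000000000000000
After insert 'pig': sets bits 0 4 16 -> bits=10001000000000001
After insert 'bee': sets bits 5 7 13 -> bits=10001101000001001
After insert 'cow': sets bits 1 4 14 -> bits=11001101000001101
After insert 'hen': sets bits 2 10 15 -> bits=11101101001001111
After insert 'gnu': sets bits 2 6 9 -> bits=11101111011001111
After insert 'eel': sets bits 2 3 9 -> bits=11111111011001111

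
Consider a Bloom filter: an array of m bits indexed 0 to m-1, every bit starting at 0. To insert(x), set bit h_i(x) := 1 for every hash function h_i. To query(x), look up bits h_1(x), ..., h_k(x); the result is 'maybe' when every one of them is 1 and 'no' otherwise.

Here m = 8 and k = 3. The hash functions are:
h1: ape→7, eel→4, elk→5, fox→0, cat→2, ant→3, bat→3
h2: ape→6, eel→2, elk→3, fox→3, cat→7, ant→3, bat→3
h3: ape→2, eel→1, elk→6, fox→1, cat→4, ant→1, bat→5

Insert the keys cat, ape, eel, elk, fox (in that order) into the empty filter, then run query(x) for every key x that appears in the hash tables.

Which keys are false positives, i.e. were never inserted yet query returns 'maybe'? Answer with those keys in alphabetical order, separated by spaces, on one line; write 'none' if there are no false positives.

Start: bits=00000000
After insert 'cat': sets bits 2 4 7 -> bits=00101001
After insert 'ape': sets bits 2 6 7 -> bits=00101011
After insert 'eel': sets bits 1 2 4 -> bits=01101011
After insert 'elk': sets bits 3 5 6 -> bits=01111111
After insert 'fox': sets bits 0 1 3 -> bits=11111111
Not inserted: ant bat — query each against bits=11111111:
query ant: checks bit1=1, bit3=1 (all 1) -> maybe => FALSE POSITIVE
query bat: checks bit3=1, bit5=1 (all 1) -> maybe => FALSE POSITIVE
False positives (alphabetical): ant bat

Answer: ant bat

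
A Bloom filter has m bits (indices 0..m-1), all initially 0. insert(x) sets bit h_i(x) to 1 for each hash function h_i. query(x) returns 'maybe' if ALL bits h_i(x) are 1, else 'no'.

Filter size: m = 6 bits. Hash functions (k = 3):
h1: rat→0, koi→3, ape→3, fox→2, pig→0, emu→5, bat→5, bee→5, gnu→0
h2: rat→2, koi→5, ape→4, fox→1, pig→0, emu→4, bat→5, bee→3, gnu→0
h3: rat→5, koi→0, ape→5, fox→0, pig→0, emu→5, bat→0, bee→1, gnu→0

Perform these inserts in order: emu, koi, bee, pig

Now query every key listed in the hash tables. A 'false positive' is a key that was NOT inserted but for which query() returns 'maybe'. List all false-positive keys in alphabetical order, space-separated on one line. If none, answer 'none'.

Answer: ape bat gnu

Derivation:
Start: bits=000000
After insert 'emu': sets bits 4 5 -> bits=000011
After insert 'koi': sets bits 0 3 5 -> bits=100111
After insert 'bee': sets bits 1 3 5 -> bits=110111
After insert 'pig': sets bits 0 -> bits=110111
Not inserted: ape bat fox gnu rat — query each against bits=110111:
query ape: checks bit3=1, bit4=1, bit5=1 (all 1) -> maybe => FALSE POSITIVE
query bat: checks bit0=1, bit5=1 (all 1) -> maybe => FALSE POSITIVE
query fox: checks bit0=1, bit1=1, bit2=0 (has a 0) -> no => not a false positive
query gnu: checks bit0=1 (all 1) -> maybe => FALSE POSITIVE
query rat: checks bit0=1, bit2=0, bit5=1 (has a 0) -> no => not a false positive
False positives (alphabetical): ape bat gnu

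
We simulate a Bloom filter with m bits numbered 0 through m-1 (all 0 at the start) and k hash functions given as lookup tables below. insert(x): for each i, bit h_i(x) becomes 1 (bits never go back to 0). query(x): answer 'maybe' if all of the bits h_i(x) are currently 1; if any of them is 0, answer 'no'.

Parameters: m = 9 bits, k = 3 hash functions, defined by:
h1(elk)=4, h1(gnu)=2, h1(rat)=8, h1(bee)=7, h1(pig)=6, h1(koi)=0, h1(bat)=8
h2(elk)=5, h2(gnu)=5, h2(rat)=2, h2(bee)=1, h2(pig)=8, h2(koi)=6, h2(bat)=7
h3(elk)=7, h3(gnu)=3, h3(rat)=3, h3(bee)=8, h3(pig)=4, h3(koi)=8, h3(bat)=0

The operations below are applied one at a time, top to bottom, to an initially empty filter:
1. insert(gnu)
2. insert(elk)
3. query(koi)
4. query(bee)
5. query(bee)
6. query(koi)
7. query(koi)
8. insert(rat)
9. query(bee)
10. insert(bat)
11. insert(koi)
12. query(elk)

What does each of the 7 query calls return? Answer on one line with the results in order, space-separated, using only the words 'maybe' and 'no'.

Answer: no no no no no no maybe

Derivation:
Start: bits=000000000
Op 1: insert gnu -> sets bits 2 3 5 -> bits=001101000
Op 2: insert elk -> sets bits 4 5 7 -> bits=001111010
Op 3: query koi -> checks bit0=0, bit6=0, bit8=0 (has a 0) -> no
Op 4: query bee -> checks bit1=0, bit7=1, bit8=0 (has a 0) -> no
Op 5: query bee -> checks bit1=0, bit7=1, bit8=0 (has a 0) -> no
Op 6: query koi -> checks bit0=0, bit6=0, bit8=0 (has a 0) -> no
Op 7: query koi -> checks bit0=0, bit6=0, bit8=0 (has a 0) -> no
Op 8: insert rat -> sets bits 2 3 8 -> bits=001111011
Op 9: query bee -> checks bit1=0, bit7=1, bit8=1 (has a 0) -> no
Op 10: insert bat -> sets bits 0 7 8 -> bits=101111011
Op 11: insert koi -> sets bits 0 6 8 -> bits=101111111
Op 12: query elk -> checks bit4=1, bit5=1, bit7=1 (all 1) -> maybe
Query results in order: no no no no no no maybe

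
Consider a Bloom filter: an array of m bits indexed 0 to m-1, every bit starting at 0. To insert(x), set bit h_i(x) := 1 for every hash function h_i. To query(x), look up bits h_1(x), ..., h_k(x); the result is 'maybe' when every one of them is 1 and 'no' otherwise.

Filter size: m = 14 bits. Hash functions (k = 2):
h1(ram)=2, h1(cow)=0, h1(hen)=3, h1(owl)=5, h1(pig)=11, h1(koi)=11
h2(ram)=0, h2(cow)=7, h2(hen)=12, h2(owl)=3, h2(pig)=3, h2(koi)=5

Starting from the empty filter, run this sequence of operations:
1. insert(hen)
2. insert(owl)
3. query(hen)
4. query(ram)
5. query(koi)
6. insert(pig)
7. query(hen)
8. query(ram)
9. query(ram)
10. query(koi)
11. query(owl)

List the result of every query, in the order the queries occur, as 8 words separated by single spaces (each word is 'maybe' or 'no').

Answer: maybe no no maybe no no maybe maybe

Derivation:
Start: bits=00000000000000
Op 1: insert hen -> sets bits 3 12 -> bits=00010000000010
Op 2: insert owl -> sets bits 3 5 -> bits=00010100000010
Op 3: query hen -> checks bit3=1, bit12=1 (all 1) -> maybe
Op 4: query ram -> checks bit0=0, bit2=0 (has a 0) -> no
Op 5: query koi -> checks bit5=1, bit11=0 (has a 0) -> no
Op 6: insert pig -> sets bits 3 11 -> bits=00010100000110
Op 7: query hen -> checks bit3=1, bit12=1 (all 1) -> maybe
Op 8: query ram -> checks bit0=0, bit2=0 (has a 0) -> no
Op 9: query ram -> checks bit0=0, bit2=0 (has a 0) -> no
Op 10: query koi -> checks bit5=1, bit11=1 (all 1) -> maybe
Op 11: query owl -> checks bit3=1, bit5=1 (all 1) -> maybe
Query results in order: maybe no no maybe no no maybe maybe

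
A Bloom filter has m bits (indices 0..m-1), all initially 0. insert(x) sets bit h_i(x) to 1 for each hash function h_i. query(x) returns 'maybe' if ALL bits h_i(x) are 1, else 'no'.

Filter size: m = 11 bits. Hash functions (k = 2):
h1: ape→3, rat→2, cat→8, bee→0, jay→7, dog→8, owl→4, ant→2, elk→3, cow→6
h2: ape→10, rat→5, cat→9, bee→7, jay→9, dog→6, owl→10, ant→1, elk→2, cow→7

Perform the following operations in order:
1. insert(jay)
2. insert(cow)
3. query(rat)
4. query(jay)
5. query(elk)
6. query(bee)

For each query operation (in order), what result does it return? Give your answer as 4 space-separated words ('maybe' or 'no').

Answer: no maybe no no

Derivation:
Start: bits=00000000000
Op 1: insert jay -> sets bits 7 9 -> bits=00000001010
Op 2: insert cow -> sets bits 6 7 -> bits=00000011010
Op 3: query rat -> checks bit2=0, bit5=0 (has a 0) -> no
Op 4: query jay -> checks bit7=1, bit9=1 (all 1) -> maybe
Op 5: query elk -> checks bit2=0, bit3=0 (has a 0) -> no
Op 6: query bee -> checks bit0=0, bit7=1 (has a 0) -> no
Query results in order: no maybe no no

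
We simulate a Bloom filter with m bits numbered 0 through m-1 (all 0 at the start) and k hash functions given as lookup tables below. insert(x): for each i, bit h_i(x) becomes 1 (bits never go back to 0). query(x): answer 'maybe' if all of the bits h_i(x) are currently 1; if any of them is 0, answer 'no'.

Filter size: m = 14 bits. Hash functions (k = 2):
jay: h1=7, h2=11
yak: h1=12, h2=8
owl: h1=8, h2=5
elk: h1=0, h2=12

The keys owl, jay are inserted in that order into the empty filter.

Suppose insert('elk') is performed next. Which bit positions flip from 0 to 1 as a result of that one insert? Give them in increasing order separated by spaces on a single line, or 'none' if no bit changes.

Start: bits=00000000000000
After insert 'owl': sets bits 5 8 -> bits=00000100100000
After insert 'jay': sets bits 7 11 -> bits=00000101100100
insert 'elk' would touch bits 0 12; currently bit0=0, bit12=0
Bits that are 0 among those (would change 0->1): 0 12

Answer: 0 12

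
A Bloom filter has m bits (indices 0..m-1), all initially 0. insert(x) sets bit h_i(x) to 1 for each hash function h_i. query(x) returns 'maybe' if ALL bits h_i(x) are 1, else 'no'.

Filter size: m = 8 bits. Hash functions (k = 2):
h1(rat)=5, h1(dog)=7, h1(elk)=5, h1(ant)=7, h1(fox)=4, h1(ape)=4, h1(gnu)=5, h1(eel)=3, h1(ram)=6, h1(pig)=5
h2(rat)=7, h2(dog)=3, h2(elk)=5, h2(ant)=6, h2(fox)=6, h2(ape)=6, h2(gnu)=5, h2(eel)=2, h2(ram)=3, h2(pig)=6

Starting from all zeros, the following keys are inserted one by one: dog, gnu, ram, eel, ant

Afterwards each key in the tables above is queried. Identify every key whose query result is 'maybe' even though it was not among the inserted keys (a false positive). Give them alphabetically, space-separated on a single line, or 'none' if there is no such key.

Start: bits=00000000
After insert 'dog': sets bits 3 7 -> bits=00010001
After insert 'gnu': sets bits 5 -> bits=00010101
After insert 'ram': sets bits 3 6 -> bits=00010111
After insert 'eel': sets bits 2 3 -> bits=00110111
After insert 'ant': sets bits 6 7 -> bits=00110111
Not inserted: ape elk fox pig rat — query each against bits=00110111:
query ape: checks bit4=0, bit6=1 (has a 0) -> no => not a false positive
query elk: checks bit5=1 (all 1) -> maybe => FALSE POSITIVE
query fox: checks bit4=0, bit6=1 (has a 0) -> no => not a false positive
query pig: checks bit5=1, bit6=1 (all 1) -> maybe => FALSE POSITIVE
query rat: checks bit5=1, bit7=1 (all 1) -> maybe => FALSE POSITIVE
False positives (alphabetical): elk pig rat

Answer: elk pig rat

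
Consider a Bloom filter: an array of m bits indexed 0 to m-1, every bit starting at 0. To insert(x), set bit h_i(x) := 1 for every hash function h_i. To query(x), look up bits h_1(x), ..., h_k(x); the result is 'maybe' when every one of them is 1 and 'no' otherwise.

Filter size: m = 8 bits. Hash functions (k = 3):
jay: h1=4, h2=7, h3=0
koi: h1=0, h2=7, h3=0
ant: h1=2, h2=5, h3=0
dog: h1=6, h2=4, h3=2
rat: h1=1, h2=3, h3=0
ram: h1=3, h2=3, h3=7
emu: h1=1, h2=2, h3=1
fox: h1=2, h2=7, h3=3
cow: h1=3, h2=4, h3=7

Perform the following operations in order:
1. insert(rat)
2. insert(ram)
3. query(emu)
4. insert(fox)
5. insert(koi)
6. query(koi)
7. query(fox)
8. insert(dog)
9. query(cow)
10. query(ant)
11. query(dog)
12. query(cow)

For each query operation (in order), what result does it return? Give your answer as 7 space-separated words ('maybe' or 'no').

Start: bits=00000000
Op 1: insert rat -> sets bits 0 1 3 -> bits=11010000
Op 2: insert ram -> sets bits 3 7 -> bits=11010001
Op 3: query emu -> checks bit1=1, bit2=0 (has a 0) -> no
Op 4: insert fox -> sets bits 2 3 7 -> bits=11110001
Op 5: insert koi -> sets bits 0 7 -> bits=11110001
Op 6: query koi -> checks bit0=1, bit7=1 (all 1) -> maybe
Op 7: query fox -> checks bit2=1, bit3=1, bit7=1 (all 1) -> maybe
Op 8: insert dog -> sets bits 2 4 6 -> bits=11111011
Op 9: query cow -> checks bit3=1, bit4=1, bit7=1 (all 1) -> maybe
Op 10: query ant -> checks bit0=1, bit2=1, bit5=0 (has a 0) -> no
Op 11: query dog -> checks bit2=1, bit4=1, bit6=1 (all 1) -> maybe
Op 12: query cow -> checks bit3=1, bit4=1, bit7=1 (all 1) -> maybe
Query results in order: no maybe maybe maybe no maybe maybe

Answer: no maybe maybe maybe no maybe maybe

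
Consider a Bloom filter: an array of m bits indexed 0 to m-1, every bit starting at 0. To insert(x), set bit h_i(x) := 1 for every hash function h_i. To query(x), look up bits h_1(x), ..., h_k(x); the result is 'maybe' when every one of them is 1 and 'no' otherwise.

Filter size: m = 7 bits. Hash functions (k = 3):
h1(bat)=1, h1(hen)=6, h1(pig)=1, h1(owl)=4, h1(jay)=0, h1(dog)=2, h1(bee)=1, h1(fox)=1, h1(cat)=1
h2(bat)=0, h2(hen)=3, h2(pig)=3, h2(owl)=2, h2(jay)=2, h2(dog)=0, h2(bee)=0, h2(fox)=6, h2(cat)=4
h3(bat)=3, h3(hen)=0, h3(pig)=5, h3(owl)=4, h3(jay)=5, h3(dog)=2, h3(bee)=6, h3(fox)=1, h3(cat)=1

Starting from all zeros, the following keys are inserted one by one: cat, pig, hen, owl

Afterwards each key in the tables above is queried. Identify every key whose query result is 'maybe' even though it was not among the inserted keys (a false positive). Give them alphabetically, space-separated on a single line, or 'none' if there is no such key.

Answer: bat bee dog fox jay

Derivation:
Start: bits=0000000
After insert 'cat': sets bits 1 4 -> bits=0100100
After insert 'pig': sets bits 1 3 5 -> bits=0101110
After insert 'hen': sets bits 0 3 6 -> bits=1101111
After insert 'owl': sets bits 2 4 -> bits=1111111
Not inserted: bat bee dog fox jay — query each against bits=1111111:
query bat: checks bit0=1, bit1=1, bit3=1 (all 1) -> maybe => FALSE POSITIVE
query bee: checks bit0=1, bit1=1, bit6=1 (all 1) -> maybe => FALSE POSITIVE
query dog: checks bit0=1, bit2=1 (all 1) -> maybe => FALSE POSITIVE
query fox: checks bit1=1, bit6=1 (all 1) -> maybe => FALSE POSITIVE
query jay: checks bit0=1, bit2=1, bit5=1 (all 1) -> maybe => FALSE POSITIVE
False positives (alphabetical): bat bee dog fox jay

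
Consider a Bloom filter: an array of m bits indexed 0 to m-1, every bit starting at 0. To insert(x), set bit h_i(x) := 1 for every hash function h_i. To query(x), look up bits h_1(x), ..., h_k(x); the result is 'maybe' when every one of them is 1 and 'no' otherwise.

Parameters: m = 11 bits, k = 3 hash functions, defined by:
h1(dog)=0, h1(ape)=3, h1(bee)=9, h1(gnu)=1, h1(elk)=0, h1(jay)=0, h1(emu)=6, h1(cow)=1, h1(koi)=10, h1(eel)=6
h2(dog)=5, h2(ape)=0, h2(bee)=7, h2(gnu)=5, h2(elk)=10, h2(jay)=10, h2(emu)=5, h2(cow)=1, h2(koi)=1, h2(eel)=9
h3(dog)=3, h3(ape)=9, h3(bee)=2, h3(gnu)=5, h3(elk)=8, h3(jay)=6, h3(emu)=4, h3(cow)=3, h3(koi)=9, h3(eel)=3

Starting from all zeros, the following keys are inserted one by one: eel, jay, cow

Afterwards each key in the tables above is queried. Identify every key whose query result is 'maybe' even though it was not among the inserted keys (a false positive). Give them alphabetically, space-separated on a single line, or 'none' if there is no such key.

Start: bits=00000000000
After insert 'eel': sets bits 3 6 9 -> bits=00010010010
After insert 'jay': sets bits 0 6 10 -> bits=10010010011
After insert 'cow': sets bits 1 3 -> bits=11010010011
Not inserted: ape bee dog elk emu gnu koi — query each against bits=11010010011:
query ape: checks bit0=1, bit3=1, bit9=1 (all 1) -> maybe => FALSE POSITIVE
query bee: checks bit2=0, bit7=0, bit9=1 (has a 0) -> no => not a false positive
query dog: checks bit0=1, bit3=1, bit5=0 (has a 0) -> no => not a false positive
query elk: checks bit0=1, bit8=0, bit10=1 (has a 0) -> no => not a false positive
query emu: checks bit4=0, bit5=0, bit6=1 (has a 0) -> no => not a false positive
query gnu: checks bit1=1, bit5=0 (has a 0) -> no => not a false positive
query koi: checks bit1=1, bit9=1, bit10=1 (all 1) -> maybe => FALSE POSITIVE
False positives (alphabetical): ape koi

Answer: ape koi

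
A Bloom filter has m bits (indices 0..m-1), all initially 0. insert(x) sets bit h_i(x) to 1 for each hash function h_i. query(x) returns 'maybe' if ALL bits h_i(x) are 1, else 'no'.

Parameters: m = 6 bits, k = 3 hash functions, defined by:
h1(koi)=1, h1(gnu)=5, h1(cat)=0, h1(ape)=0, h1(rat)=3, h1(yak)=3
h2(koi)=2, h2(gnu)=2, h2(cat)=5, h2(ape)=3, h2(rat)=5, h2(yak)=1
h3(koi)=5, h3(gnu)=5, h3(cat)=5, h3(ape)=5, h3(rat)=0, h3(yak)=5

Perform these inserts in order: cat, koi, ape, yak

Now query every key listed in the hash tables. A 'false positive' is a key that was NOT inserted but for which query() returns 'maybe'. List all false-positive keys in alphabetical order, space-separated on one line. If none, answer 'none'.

Start: bits=000000
After insert 'cat': sets bits 0 5 -> bits=100001
After insert 'koi': sets bits 1 2 5 -> bits=111001
After insert 'ape': sets bits 0 3 5 -> bits=111101
After insert 'yak': sets bits 1 3 5 -> bits=111101
Not inserted: gnu rat — query each against bits=111101:
query gnu: checks bit2=1, bit5=1 (all 1) -> maybe => FALSE POSITIVE
query rat: checks bit0=1, bit3=1, bit5=1 (all 1) -> maybe => FALSE POSITIVE
False positives (alphabetical): gnu rat

Answer: gnu rat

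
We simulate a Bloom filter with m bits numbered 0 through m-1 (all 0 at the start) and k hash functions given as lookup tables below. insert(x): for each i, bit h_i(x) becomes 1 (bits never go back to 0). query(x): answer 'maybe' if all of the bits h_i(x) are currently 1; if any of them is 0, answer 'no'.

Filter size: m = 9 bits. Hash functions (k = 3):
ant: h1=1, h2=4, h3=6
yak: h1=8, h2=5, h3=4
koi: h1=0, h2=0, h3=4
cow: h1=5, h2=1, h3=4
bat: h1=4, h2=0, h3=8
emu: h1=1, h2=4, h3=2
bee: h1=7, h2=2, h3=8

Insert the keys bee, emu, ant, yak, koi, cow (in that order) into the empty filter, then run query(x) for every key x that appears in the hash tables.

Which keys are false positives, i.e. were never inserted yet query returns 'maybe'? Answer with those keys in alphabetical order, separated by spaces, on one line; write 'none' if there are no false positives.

Start: bits=000000000
After insert 'bee': sets bits 2 7 8 -> bits=001000011
After insert 'emu': sets bits 1 2 4 -> bits=011010011
After insert 'ant': sets bits 1 4 6 -> bits=011010111
After insert 'yak': sets bits 4 5 8 -> bits=011011111
After insert 'koi': sets bits 0 4 -> bits=111011111
After insert 'cow': sets bits 1 4 5 -> bits=111011111
Not inserted: bat — query each against bits=111011111:
query bat: checks bit0=1, bit4=1, bit8=1 (all 1) -> maybe => FALSE POSITIVE
False positives (alphabetical): bat

Answer: bat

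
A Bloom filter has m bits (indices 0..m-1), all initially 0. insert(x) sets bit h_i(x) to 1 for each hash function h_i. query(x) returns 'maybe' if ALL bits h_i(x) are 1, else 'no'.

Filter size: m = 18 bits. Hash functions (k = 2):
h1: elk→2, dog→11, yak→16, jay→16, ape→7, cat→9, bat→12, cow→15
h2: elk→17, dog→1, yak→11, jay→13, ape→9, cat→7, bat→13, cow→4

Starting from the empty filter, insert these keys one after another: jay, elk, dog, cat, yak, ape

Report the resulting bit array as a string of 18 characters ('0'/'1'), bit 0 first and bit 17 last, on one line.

Answer: 011000010101010011

Derivation:
Start: bits=000000000000000000
After insert 'jay': sets bits 13 16 -> bits=000000000000010010
After insert 'elk': sets bits 2 17 -> bits=001000000000010011
After insert 'dog': sets bits 1 11 -> bits=011000000001010011
After insert 'cat': sets bits 7 9 -> bits=011000010101010011
After insert 'yak': sets bits 11 16 -> bits=011000010101010011
After insert 'ape': sets bits 7 9 -> bits=011000010101010011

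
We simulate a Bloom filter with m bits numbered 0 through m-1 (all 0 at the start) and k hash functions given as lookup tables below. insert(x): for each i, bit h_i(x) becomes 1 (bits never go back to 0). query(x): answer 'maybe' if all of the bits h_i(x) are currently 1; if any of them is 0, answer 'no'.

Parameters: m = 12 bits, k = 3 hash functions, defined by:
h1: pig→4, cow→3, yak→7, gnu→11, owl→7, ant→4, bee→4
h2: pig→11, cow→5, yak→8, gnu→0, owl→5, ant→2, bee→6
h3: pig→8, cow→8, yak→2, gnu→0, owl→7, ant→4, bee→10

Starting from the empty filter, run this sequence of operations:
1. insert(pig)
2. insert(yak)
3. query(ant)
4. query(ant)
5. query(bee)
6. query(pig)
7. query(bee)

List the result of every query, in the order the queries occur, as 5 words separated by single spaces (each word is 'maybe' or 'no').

Start: bits=000000000000
Op 1: insert pig -> sets bits 4 8 11 -> bits=000010001001
Op 2: insert yak -> sets bits 2 7 8 -> bits=001010011001
Op 3: query ant -> checks bit2=1, bit4=1 (all 1) -> maybe
Op 4: query ant -> checks bit2=1, bit4=1 (all 1) -> maybe
Op 5: query bee -> checks bit4=1, bit6=0, bit10=0 (has a 0) -> no
Op 6: query pig -> checks bit4=1, bit8=1, bit11=1 (all 1) -> maybe
Op 7: query bee -> checks bit4=1, bit6=0, bit10=0 (has a 0) -> no
Query results in order: maybe maybe no maybe no

Answer: maybe maybe no maybe no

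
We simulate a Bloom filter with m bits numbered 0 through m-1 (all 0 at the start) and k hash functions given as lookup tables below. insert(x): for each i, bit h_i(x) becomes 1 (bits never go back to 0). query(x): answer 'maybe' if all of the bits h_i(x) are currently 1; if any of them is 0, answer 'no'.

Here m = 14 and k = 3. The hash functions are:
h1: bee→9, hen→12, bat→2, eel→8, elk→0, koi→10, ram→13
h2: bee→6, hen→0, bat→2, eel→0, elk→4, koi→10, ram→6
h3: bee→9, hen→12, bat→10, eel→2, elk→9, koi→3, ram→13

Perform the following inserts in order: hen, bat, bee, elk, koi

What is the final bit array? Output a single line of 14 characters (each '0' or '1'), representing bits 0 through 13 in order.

Answer: 10111010011010

Derivation:
Start: bits=00000000000000
After insert 'hen': sets bits 0 12 -> bits=10000000000010
After insert 'bat': sets bits 2 10 -> bits=10100000001010
After insert 'bee': sets bits 6 9 -> bits=10100010011010
After insert 'elk': sets bits 0 4 9 -> bits=10101010011010
After insert 'koi': sets bits 3 10 -> bits=10111010011010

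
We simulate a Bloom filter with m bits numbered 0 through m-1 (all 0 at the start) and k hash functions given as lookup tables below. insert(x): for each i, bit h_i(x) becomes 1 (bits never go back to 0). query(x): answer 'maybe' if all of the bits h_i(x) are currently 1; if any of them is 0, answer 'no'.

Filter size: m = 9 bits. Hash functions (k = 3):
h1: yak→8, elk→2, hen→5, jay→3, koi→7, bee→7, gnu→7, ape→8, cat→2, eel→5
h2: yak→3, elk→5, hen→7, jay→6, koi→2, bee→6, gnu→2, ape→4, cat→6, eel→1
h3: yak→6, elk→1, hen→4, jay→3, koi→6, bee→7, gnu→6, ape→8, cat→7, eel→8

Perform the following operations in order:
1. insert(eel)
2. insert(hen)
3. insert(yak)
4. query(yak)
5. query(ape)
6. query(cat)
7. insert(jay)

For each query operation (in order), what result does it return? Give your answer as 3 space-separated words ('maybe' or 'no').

Answer: maybe maybe no

Derivation:
Start: bits=000000000
Op 1: insert eel -> sets bits 1 5 8 -> bits=010001001
Op 2: insert hen -> sets bits 4 5 7 -> bits=010011011
Op 3: insert yak -> sets bits 3 6 8 -> bits=010111111
Op 4: query yak -> checks bit3=1, bit6=1, bit8=1 (all 1) -> maybe
Op 5: query ape -> checks bit4=1, bit8=1 (all 1) -> maybe
Op 6: query cat -> checks bit2=0, bit6=1, bit7=1 (has a 0) -> no
Op 7: insert jay -> sets bits 3 6 -> bits=010111111
Query results in order: maybe maybe no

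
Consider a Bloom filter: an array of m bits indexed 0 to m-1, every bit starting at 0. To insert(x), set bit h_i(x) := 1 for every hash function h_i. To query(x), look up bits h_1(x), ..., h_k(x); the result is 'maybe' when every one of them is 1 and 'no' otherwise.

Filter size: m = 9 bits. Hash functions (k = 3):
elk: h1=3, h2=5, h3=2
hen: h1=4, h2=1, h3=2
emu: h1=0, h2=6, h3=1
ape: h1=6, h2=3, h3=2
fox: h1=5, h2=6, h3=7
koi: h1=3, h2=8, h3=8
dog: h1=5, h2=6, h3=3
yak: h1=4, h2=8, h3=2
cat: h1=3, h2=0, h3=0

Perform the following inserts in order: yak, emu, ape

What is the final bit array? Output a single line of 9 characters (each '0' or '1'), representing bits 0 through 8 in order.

Start: bits=000000000
After insert 'yak': sets bits 2 4 8 -> bits=001010001
After insert 'emu': sets bits 0 1 6 -> bits=111010101
After insert 'ape': sets bits 2 3 6 -> bits=111110101

Answer: 111110101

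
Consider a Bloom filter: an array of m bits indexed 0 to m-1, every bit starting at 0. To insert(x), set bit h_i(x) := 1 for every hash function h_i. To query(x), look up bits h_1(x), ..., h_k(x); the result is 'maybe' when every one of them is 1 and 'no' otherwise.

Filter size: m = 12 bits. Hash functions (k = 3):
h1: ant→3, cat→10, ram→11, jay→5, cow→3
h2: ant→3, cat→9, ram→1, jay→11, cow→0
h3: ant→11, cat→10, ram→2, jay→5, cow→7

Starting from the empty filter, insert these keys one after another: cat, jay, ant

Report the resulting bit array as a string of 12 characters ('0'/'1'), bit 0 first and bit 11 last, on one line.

Start: bits=000000000000
After insert 'cat': sets bits 9 10 -> bits=000000000110
After insert 'jay': sets bits 5 11 -> bits=000001000111
After insert 'ant': sets bits 3 11 -> bits=000101000111

Answer: 000101000111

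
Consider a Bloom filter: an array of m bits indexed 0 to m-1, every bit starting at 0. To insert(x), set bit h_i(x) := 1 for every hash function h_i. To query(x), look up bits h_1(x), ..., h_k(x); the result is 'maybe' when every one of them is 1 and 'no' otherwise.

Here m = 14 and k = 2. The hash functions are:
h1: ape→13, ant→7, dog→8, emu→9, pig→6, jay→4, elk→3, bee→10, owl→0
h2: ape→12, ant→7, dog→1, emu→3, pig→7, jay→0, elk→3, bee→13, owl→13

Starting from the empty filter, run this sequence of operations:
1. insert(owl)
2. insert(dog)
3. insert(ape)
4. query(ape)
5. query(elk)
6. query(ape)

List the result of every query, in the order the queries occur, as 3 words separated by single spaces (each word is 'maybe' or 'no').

Answer: maybe no maybe

Derivation:
Start: bits=00000000000000
Op 1: insert owl -> sets bits 0 13 -> bits=10000000000001
Op 2: insert dog -> sets bits 1 8 -> bits=11000000100001
Op 3: insert ape -> sets bits 12 13 -> bits=11000000100011
Op 4: query ape -> checks bit12=1, bit13=1 (all 1) -> maybe
Op 5: query elk -> checks bit3=0 (has a 0) -> no
Op 6: query ape -> checks bit12=1, bit13=1 (all 1) -> maybe
Query results in order: maybe no maybe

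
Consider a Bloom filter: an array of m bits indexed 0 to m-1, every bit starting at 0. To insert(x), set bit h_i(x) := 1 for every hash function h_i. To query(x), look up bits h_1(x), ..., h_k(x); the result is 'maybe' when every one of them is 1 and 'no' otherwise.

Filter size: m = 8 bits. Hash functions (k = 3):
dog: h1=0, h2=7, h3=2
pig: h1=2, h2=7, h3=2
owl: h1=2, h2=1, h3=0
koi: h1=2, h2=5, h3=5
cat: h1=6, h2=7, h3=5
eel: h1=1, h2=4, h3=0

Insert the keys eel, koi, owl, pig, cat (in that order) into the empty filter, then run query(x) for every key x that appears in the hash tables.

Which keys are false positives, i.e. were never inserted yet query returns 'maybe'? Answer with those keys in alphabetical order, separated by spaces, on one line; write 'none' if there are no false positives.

Start: bits=00000000
After insert 'eel': sets bits 0 1 4 -> bits=11001000
After insert 'koi': sets bits 2 5 -> bits=11101100
After insert 'owl': sets bits 0 1 2 -> bits=11101100
After insert 'pig': sets bits 2 7 -> bits=11101101
After insert 'cat': sets bits 5 6 7 -> bits=11101111
Not inserted: dog — query each against bits=11101111:
query dog: checks bit0=1, bit2=1, bit7=1 (all 1) -> maybe => FALSE POSITIVE
False positives (alphabetical): dog

Answer: dog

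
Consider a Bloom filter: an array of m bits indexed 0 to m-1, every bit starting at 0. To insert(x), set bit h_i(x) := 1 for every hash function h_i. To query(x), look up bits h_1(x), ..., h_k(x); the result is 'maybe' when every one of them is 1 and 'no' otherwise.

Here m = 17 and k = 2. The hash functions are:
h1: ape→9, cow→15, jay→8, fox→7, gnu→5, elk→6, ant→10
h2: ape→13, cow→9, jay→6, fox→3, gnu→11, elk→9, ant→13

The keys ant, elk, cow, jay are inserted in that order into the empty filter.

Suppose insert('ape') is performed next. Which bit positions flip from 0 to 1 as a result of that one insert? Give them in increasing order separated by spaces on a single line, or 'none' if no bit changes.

Answer: none

Derivation:
Start: bits=00000000000000000
After insert 'ant': sets bits 10 13 -> bits=00000000001001000
After insert 'elk': sets bits 6 9 -> bits=00000010011001000
After insert 'cow': sets bits 9 15 -> bits=00000010011001010
After insert 'jay': sets bits 6 8 -> bits=00000010111001010
insert 'ape' would touch bits 9 13; currently bit9=1, bit13=1
Bits that are 0 among those (would change 0->1): none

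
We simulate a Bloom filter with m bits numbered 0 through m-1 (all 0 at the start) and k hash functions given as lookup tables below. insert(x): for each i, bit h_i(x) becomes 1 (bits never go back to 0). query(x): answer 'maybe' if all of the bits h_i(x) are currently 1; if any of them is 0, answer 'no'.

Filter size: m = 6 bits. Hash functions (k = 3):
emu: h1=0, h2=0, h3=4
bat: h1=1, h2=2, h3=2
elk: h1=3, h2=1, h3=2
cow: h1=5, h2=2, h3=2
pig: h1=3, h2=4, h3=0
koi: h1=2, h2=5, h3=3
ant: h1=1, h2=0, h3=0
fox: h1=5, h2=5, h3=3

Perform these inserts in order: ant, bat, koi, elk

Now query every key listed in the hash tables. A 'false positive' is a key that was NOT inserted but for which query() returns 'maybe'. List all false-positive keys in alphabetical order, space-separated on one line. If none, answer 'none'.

Answer: cow fox

Derivation:
Start: bits=000000
After insert 'ant': sets bits 0 1 -> bits=110000
After insert 'bat': sets bits 1 2 -> bits=111000
After insert 'koi': sets bits 2 3 5 -> bits=111101
After insert 'elk': sets bits 1 2 3 -> bits=111101
Not inserted: cow emu fox pig — query each against bits=111101:
query cow: checks bit2=1, bit5=1 (all 1) -> maybe => FALSE POSITIVE
query emu: checks bit0=1, bit4=0 (has a 0) -> no => not a false positive
query fox: checks bit3=1, bit5=1 (all 1) -> maybe => FALSE POSITIVE
query pig: checks bit0=1, bit3=1, bit4=0 (has a 0) -> no => not a false positive
False positives (alphabetical): cow fox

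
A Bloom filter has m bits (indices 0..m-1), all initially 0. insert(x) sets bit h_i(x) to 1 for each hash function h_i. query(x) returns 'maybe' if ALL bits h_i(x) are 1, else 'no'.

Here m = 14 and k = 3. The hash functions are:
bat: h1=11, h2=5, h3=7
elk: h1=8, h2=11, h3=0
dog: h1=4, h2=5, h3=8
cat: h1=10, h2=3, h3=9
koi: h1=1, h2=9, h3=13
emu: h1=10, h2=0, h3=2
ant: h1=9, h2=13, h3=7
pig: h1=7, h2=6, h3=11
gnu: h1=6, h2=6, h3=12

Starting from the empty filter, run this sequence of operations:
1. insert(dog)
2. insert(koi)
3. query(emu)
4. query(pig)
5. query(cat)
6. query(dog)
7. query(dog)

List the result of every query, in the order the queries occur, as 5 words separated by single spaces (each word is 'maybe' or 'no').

Answer: no no no maybe maybe

Derivation:
Start: bits=00000000000000
Op 1: insert dog -> sets bits 4 5 8 -> bits=00001100100000
Op 2: insert koi -> sets bits 1 9 13 -> bits=01001100110001
Op 3: query emu -> checks bit0=0, bit2=0, bit10=0 (has a 0) -> no
Op 4: query pig -> checks bit6=0, bit7=0, bit11=0 (has a 0) -> no
Op 5: query cat -> checks bit3=0, bit9=1, bit10=0 (has a 0) -> no
Op 6: query dog -> checks bit4=1, bit5=1, bit8=1 (all 1) -> maybe
Op 7: query dog -> checks bit4=1, bit5=1, bit8=1 (all 1) -> maybe
Query results in order: no no no maybe maybe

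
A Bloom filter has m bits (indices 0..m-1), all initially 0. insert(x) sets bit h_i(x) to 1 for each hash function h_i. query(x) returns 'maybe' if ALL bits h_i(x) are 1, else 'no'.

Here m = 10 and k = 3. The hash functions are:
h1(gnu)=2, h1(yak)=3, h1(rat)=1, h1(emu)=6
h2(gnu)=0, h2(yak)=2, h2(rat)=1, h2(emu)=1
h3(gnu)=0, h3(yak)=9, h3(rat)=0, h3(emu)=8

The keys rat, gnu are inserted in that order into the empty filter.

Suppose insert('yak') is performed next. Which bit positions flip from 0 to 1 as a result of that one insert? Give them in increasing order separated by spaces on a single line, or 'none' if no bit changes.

Answer: 3 9

Derivation:
Start: bits=0000000000
After insert 'rat': sets bits 0 1 -> bits=1100000000
After insert 'gnu': sets bits 0 2 -> bits=1110000000
insert 'yak' would touch bits 2 3 9; currently bit2=1, bit3=0, bit9=0
Bits that are 0 among those (would change 0->1): 3 9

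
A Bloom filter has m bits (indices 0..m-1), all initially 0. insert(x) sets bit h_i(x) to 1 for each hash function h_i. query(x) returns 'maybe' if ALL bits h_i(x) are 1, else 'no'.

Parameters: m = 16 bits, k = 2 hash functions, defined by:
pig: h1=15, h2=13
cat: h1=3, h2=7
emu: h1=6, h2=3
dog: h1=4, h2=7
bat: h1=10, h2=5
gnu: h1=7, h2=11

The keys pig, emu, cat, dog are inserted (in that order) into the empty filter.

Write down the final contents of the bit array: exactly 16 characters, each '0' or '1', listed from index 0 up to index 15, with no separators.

Start: bits=0000000000000000
After insert 'pig': sets bits 13 15 -> bits=0000000000000101
After insert 'emu': sets bits 3 6 -> bits=0001001000000101
After insert 'cat': sets bits 3 7 -> bits=0001001100000101
After insert 'dog': sets bits 4 7 -> bits=0001101100000101

Answer: 0001101100000101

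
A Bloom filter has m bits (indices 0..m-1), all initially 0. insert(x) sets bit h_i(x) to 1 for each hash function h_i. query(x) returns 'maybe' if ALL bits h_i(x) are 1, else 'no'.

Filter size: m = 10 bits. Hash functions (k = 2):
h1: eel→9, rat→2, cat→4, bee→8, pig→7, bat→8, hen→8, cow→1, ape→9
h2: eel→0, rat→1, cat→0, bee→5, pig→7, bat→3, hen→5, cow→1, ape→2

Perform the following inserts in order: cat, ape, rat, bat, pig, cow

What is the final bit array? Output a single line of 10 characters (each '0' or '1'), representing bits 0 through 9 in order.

Answer: 1111100111

Derivation:
Start: bits=0000000000
After insert 'cat': sets bits 0 4 -> bits=1000100000
After insert 'ape': sets bits 2 9 -> bits=1010100001
After insert 'rat': sets bits 1 2 -> bits=1110100001
After insert 'bat': sets bits 3 8 -> bits=1111100011
After insert 'pig': sets bits 7 -> bits=1111100111
After insert 'cow': sets bits 1 -> bits=1111100111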